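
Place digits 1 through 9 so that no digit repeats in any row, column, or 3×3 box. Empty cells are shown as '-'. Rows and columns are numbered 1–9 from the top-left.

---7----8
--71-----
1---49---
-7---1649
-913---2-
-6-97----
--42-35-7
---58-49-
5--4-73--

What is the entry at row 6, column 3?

row 4, column 4 = 8: row 4 has {1,4,6,7,9}; col 4 has {1,2,3,4,5,7,9}; box has {1,3,7,9} → only 8 remains.
row 5, column 9 = 5: row 5 has {1,2,3,9}; col 9 has {7,8,9}; box has {2,4,6,9} → only 5 remains.
row 8, column 6 = 6: row 8 has {4,5,8,9}; col 6 has {1,3,7,9}; box has {2,3,4,5,7,8} → only 6 remains.
row 3, column 4 = 6: row 3 has {1,4,9}; col 4 has {1,2,3,4,5,7,8,9}; box has {1,4,7,9} → only 6 remains.
row 5, column 5 = 6: row 5 has {1,2,3,5,9}; col 5 has {4,7,8}; box has {1,3,7,8,9} → only 6 remains.
row 5, column 6 = 4: row 5 has {1,2,3,5,6,9}; col 6 has {1,3,6,7,9}; box has {1,3,6,7,8,9} → only 4 remains.
row 5, column 1 = 8: row 5 has {1,2,3,4,5,6,9}; col 1 has {1,5}; box has {1,6,7,9} → only 8 remains.
row 5, column 7 = 7: row 5 has {1,2,3,4,5,6,8,9}; col 7 has {3,4,5,6}; box has {2,4,5,6,9} → only 7 remains.
row 3, column 7 = 2: row 3 has {1,4,6,9}; col 7 has {3,4,5,6,7}; box has {8} → only 2 remains.
row 3, column 9 = 3: row 3 has {1,2,4,6,9}; col 9 has {5,7,8,9}; box has {2,8} → only 3 remains.
row 6, column 9 = 1: row 6 has {6,7,9}; col 9 has {3,5,7,8,9}; box has {2,4,5,6,7,9} → only 1 remains.
row 8, column 9 = 2: row 8 has {4,5,6,8,9}; col 9 has {1,3,5,7,8,9}; box has {3,4,5,7,9} → only 2 remains.
row 9, column 9 = 6: row 9 has {3,4,5,7}; col 9 has {1,2,3,5,7,8,9}; box has {2,3,4,5,7,9} → only 6 remains.
row 2, column 7 = 9: row 2 has {1,7}; col 7 has {2,3,4,5,6,7}; box has {2,3,8} → only 9 remains.
row 2, column 9 = 4: row 2 has {1,7,9}; col 9 has {1,2,3,5,6,7,8,9}; box has {2,3,8,9} → only 4 remains.
row 6, column 7 = 8: row 6 has {1,6,7,9}; col 7 has {2,3,4,5,6,7,9}; box has {1,2,4,5,6,7,9} → only 8 remains.
row 6, column 8 = 3: row 6 has {1,6,7,8,9}; col 8 has {2,4,9}; box has {1,2,4,5,6,7,8,9} → only 3 remains.
row 8, column 3 = 3: row 8 has {2,4,5,6,8,9}; col 3 has {1,4,7}; box has {4,5} → only 3 remains.
row 1, column 7 = 1: row 1 has {7,8}; col 7 has {2,3,4,5,6,7,8,9}; box has {2,3,4,8,9} → only 1 remains.
row 8, column 1 = 7: row 8 has {2,3,4,5,6,8,9}; col 1 has {1,5,8}; box has {3,4,5} → only 7 remains.
row 8, column 2 = 1: row 8 has {2,3,4,5,6,7,8,9}; col 2 has {6,7,9}; box has {3,4,5,7} → only 1 remains.
row 7, column 2 = 8: row 7 has {2,3,4,5,7}; col 2 has {1,6,7,9}; box has {1,3,4,5,7} → only 8 remains.
row 7, column 8 = 1: row 7 has {2,3,4,5,7,8}; col 8 has {2,3,4,9}; box has {2,3,4,5,6,7,9} → only 1 remains.
row 9, column 2 = 2: row 9 has {3,4,5,6,7}; col 2 has {1,6,7,8,9}; box has {1,3,4,5,7,8} → only 2 remains.
row 9, column 3 = 9: row 9 has {2,3,4,5,6,7}; col 3 has {1,3,4,7}; box has {1,2,3,4,5,7,8} → only 9 remains.
row 9, column 5 = 1: row 9 has {2,3,4,5,6,7,9}; col 5 has {4,6,7,8}; box has {2,3,4,5,6,7,8} → only 1 remains.
row 9, column 8 = 8: row 9 has {1,2,3,4,5,6,7,9}; col 8 has {1,2,3,4,9}; box has {1,2,3,4,5,6,7,9} → only 8 remains.
row 3, column 2 = 5: row 3 has {1,2,3,4,6,9}; col 2 has {1,2,6,7,8,9}; box has {1,7} → only 5 remains.
row 3, column 3 = 8: row 3 has {1,2,3,4,5,6,9}; col 3 has {1,3,4,7,9}; box has {1,5,7} → only 8 remains.
row 3, column 8 = 7: row 3 has {1,2,3,4,5,6,8,9}; col 8 has {1,2,3,4,8,9}; box has {1,2,3,4,8,9} → only 7 remains.
row 7, column 1 = 6: row 7 has {1,2,3,4,5,7,8}; col 1 has {1,5,7,8}; box has {1,2,3,4,5,7,8,9} → only 6 remains.
row 7, column 5 = 9: row 7 has {1,2,3,4,5,6,7,8}; col 5 has {1,4,6,7,8}; box has {1,2,3,4,5,6,7,8} → only 9 remains.
row 2, column 2 = 3: row 2 has {1,4,7,9}; col 2 has {1,2,5,6,7,8,9}; box has {1,5,7,8} → only 3 remains.
row 1, column 2 = 4: row 1 has {1,7,8}; col 2 has {1,2,3,5,6,7,8,9}; box has {1,3,5,7,8} → only 4 remains.
row 2, column 1 = 2: row 2 has {1,3,4,7,9}; col 1 has {1,5,6,7,8}; box has {1,3,4,5,7,8} → only 2 remains.
row 2, column 5 = 5: row 2 has {1,2,3,4,7,9}; col 5 has {1,4,6,7,8,9}; box has {1,4,6,7,9} → only 5 remains.
row 2, column 6 = 8: row 2 has {1,2,3,4,5,7,9}; col 6 has {1,3,4,6,7,9}; box has {1,4,5,6,7,9} → only 8 remains.
row 2, column 8 = 6: row 2 has {1,2,3,4,5,7,8,9}; col 8 has {1,2,3,4,7,8,9}; box has {1,2,3,4,7,8,9} → only 6 remains.
row 4, column 1 = 3: row 4 has {1,4,6,7,8,9}; col 1 has {1,2,5,6,7,8}; box has {1,6,7,8,9} → only 3 remains.
row 4, column 5 = 2: row 4 has {1,3,4,6,7,8,9}; col 5 has {1,4,5,6,7,8,9}; box has {1,3,4,6,7,8,9} → only 2 remains.
row 6, column 1 = 4: row 6 has {1,3,6,7,8,9}; col 1 has {1,2,3,5,6,7,8}; box has {1,3,6,7,8,9} → only 4 remains.
row 6, column 6 = 5: row 6 has {1,3,4,6,7,8,9}; col 6 has {1,3,4,6,7,8,9}; box has {1,2,3,4,6,7,8,9} → only 5 remains.
row 1, column 1 = 9: row 1 has {1,4,7,8}; col 1 has {1,2,3,4,5,6,7,8}; box has {1,2,3,4,5,7,8} → only 9 remains.
row 1, column 3 = 6: row 1 has {1,4,7,8,9}; col 3 has {1,3,4,7,8,9}; box has {1,2,3,4,5,7,8,9} → only 6 remains.
row 1, column 5 = 3: row 1 has {1,4,6,7,8,9}; col 5 has {1,2,4,5,6,7,8,9}; box has {1,4,5,6,7,8,9} → only 3 remains.
row 1, column 6 = 2: row 1 has {1,3,4,6,7,8,9}; col 6 has {1,3,4,5,6,7,8,9}; box has {1,3,4,5,6,7,8,9} → only 2 remains.
row 1, column 8 = 5: row 1 has {1,2,3,4,6,7,8,9}; col 8 has {1,2,3,4,6,7,8,9}; box has {1,2,3,4,6,7,8,9} → only 5 remains.
row 4, column 3 = 5: row 4 has {1,2,3,4,6,7,8,9}; col 3 has {1,3,4,6,7,8,9}; box has {1,3,4,6,7,8,9} → only 5 remains.
row 6, column 3 = 2: row 6 has {1,3,4,5,6,7,8,9}; col 3 has {1,3,4,5,6,7,8,9}; box has {1,3,4,5,6,7,8,9} → only 2 remains.

2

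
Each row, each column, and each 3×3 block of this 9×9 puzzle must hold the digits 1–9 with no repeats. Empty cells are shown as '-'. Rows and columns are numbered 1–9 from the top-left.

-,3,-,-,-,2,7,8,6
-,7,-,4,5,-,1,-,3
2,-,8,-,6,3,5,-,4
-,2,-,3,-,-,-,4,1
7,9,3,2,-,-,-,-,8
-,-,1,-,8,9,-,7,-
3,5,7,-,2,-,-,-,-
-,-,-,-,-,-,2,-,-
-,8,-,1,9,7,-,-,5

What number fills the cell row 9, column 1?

row 1, column 4 = 9 (sole candidate).
row 1, column 5 = 1 (sole candidate).
row 2, column 6 = 8 (sole candidate).
row 3, column 2 = 1 (sole candidate).
row 3, column 4 = 7 (sole candidate).
row 3, column 8 = 9 (sole candidate).
row 4, column 5 = 7 (sole candidate).
row 5, column 5 = 4 (sole candidate).
row 5, column 7 = 6 (sole candidate).
row 5, column 8 = 5 (sole candidate).
row 6, column 7 = 3 (sole candidate).
row 6, column 9 = 2 (sole candidate).
row 7, column 9 = 9 (sole candidate).
row 8, column 5 = 3 (sole candidate).
row 8, column 9 = 7 (sole candidate).
row 9, column 7 = 4 (sole candidate).
row 2, column 8 = 2 (sole candidate).
row 4, column 7 = 9 (sole candidate).
row 5, column 6 = 1 (sole candidate).
row 7, column 7 = 8 (sole candidate).
row 9, column 1 = 6: row 9 has {1,4,5,7,8,9}; col 1 has {2,3,7}; box has {3,5,7,8} → only 6 remains.

6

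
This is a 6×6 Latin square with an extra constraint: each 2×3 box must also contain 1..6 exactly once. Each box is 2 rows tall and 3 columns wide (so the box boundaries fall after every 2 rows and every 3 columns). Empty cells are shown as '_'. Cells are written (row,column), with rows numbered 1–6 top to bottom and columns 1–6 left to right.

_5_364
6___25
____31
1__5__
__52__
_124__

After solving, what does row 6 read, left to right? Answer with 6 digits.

312456

(1,1) = 2: row 1 has {3,4,5,6}; col 1 has {1,6}; box has {5,6} → only 2 remains.
(1,3) = 1: row 1 has {2,3,4,5,6}; col 3 has {2,5}; box has {2,5,6} → only 1 remains.
(2,4) = 1: row 2 has {2,5,6}; col 4 has {2,3,4,5}; box has {2,3,4,5,6} → only 1 remains.
(3,4) = 6: row 3 has {1,3}; col 4 has {1,2,3,4,5}; box has {1,3,5} → only 6 remains.
(4,5) = 4: row 4 has {1,5}; col 5 has {2,3,6}; box has {1,3,5,6} → only 4 remains.
(4,6) = 2: row 4 has {1,4,5}; col 6 has {1,4,5}; box has {1,3,4,5,6} → only 2 remains.
(5,5) = 1: row 5 has {2,5}; col 5 has {2,3,4,6}; box has {2,4} → only 1 remains.
(6,1) = 3: row 6 has {1,2,4}; col 1 has {1,2,6}; box has {1,2,5} → only 3 remains.
(6,5) = 5: row 6 has {1,2,3,4}; col 5 has {1,2,3,4,6}; box has {1,2,4} → only 5 remains.
(6,6) = 6: row 6 has {1,2,3,4,5}; col 6 has {1,2,4,5}; box has {1,2,4,5} → only 6 remains.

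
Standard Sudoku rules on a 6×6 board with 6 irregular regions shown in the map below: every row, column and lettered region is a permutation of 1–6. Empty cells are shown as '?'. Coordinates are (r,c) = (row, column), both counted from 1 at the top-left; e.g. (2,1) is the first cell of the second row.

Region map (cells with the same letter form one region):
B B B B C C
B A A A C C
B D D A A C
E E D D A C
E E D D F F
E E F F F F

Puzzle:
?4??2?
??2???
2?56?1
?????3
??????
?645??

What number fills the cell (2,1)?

5

(3,2) = 3 (sole candidate).
(3,5) = 4 (sole candidate).
(6,6) = 2 (sole candidate).
(5,6) = 6 (sole candidate).
(1,6) = 5 (sole candidate).
(2,5) = 6 (sole candidate).
(2,6) = 4 (sole candidate).
(5,3) = 1 (sole candidate).
(5,5) = 3 (sole candidate).
(6,5) = 1 (sole candidate).
(4,3) = 6 (sole candidate).
(4,5) = 5 (sole candidate).
(6,1) = 3 (sole candidate).
(1,3) = 3 (sole candidate).
(1,4) = 1 (sole candidate).
(2,1) = 5: row 2 has {2,4,6}; col 1 has {2,3}; region has {1,2,3,4} → only 5 remains.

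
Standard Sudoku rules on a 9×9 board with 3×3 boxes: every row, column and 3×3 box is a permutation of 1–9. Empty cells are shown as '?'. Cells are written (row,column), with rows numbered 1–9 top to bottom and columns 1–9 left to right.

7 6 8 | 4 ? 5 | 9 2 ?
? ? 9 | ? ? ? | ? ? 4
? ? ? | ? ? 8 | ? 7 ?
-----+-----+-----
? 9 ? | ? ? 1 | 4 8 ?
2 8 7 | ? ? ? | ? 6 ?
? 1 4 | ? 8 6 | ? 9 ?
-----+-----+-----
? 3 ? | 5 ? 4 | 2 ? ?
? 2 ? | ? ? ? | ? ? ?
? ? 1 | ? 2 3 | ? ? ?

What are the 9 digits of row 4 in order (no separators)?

693751482

(2,2) = 5 (sole candidate).
(3,2) = 4 (sole candidate).
(5,6) = 9 (sole candidate).
(7,3) = 6 (sole candidate).
(7,8) = 1 (sole candidate).
(8,3) = 5 (sole candidate).
(8,6) = 7 (sole candidate).
(9,2) = 7 (sole candidate).
(2,6) = 2 (sole candidate).
(2,8) = 3 (sole candidate).
(4,3) = 3: row 4 has {1,4,8,9}; col 3 has {1,4,5,6,7,8,9}; box has {1,2,4,7,8,9} → only 3 remains.
(5,4) = 3 (sole candidate).
(6,1) = 5 (sole candidate).
(7,5) = 9 (sole candidate).
(8,8) = 4 (sole candidate).
(9,8) = 5 (sole candidate).
(1,9) = 1 (sole candidate).
(2,1) = 1 (sole candidate).
(3,1) = 3 (sole candidate).
(3,3) = 2 (sole candidate).
(4,1) = 6: row 4 has {1,3,4,8,9}; col 1 has {1,2,3,5,7}; box has {1,2,3,4,5,7,8,9} → only 6 remains.
(5,9) = 5 (sole candidate).
(7,1) = 8 (sole candidate).
(7,9) = 7 (sole candidate).
(8,1) = 9 (sole candidate).
(9,1) = 4 (sole candidate).
(1,5) = 3 (sole candidate).
(3,9) = 6 (sole candidate).
(4,9) = 2: row 4 has {1,3,4,6,8,9}; col 9 has {1,4,5,6,7}; box has {4,5,6,8,9} → only 2 remains.
(5,5) = 4 (sole candidate).
(5,7) = 1 (sole candidate).
(6,9) = 3 (sole candidate).
(8,9) = 8 (sole candidate).
(9,7) = 6 (sole candidate).
(9,9) = 9 (sole candidate).
(2,7) = 8 (sole candidate).
(3,5) = 1 (sole candidate).
(3,7) = 5 (sole candidate).
(4,4) = 7: row 4 has {1,2,3,4,6,8,9}; col 4 has {3,4,5}; box has {1,3,4,6,8,9} → only 7 remains.
(4,5) = 5: row 4 has {1,2,3,4,6,7,8,9}; col 5 has {1,2,3,4,8,9}; box has {1,3,4,6,7,8,9} → only 5 remains.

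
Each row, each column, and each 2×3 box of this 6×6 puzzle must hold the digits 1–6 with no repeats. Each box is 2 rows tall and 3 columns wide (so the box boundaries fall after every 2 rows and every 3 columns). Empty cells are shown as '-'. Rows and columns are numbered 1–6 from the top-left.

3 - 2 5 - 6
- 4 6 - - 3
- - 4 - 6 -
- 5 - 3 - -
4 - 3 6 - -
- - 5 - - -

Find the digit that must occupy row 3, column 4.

row 1, column 2 = 1: row 1 has {2,3,5,6}; col 2 has {4,5}; box has {2,3,4,6} → only 1 remains.
row 1, column 5 = 4: row 1 has {1,2,3,5,6}; col 5 has {6}; box has {3,5,6} → only 4 remains.
row 2, column 1 = 5: row 2 has {3,4,6}; col 1 has {3,4}; box has {1,2,3,4,6} → only 5 remains.
row 4, column 3 = 1: row 4 has {3,5}; col 3 has {2,3,4,5,6}; box has {4,5} → only 1 remains.
row 4, column 5 = 2: row 4 has {1,3,5}; col 5 has {4,6}; box has {3,6} → only 2 remains.
row 4, column 6 = 4: row 4 has {1,2,3,5}; col 6 has {3,6}; box has {2,3,6} → only 4 remains.
row 5, column 2 = 2: row 5 has {3,4,6}; col 2 has {1,4,5}; box has {3,4,5} → only 2 remains.
row 6, column 2 = 6: row 6 has {5}; col 2 has {1,2,4,5}; box has {2,3,4,5} → only 6 remains.
row 2, column 5 = 1: row 2 has {3,4,5,6}; col 5 has {2,4,6}; box has {3,4,5,6} → only 1 remains.
row 3, column 1 = 2: row 3 has {4,6}; col 1 has {3,4,5}; box has {1,4,5} → only 2 remains.
row 3, column 2 = 3: row 3 has {2,4,6}; col 2 has {1,2,4,5,6}; box has {1,2,4,5} → only 3 remains.
row 3, column 4 = 1: row 3 has {2,3,4,6}; col 4 has {3,5,6}; box has {2,3,4,6} → only 1 remains.

1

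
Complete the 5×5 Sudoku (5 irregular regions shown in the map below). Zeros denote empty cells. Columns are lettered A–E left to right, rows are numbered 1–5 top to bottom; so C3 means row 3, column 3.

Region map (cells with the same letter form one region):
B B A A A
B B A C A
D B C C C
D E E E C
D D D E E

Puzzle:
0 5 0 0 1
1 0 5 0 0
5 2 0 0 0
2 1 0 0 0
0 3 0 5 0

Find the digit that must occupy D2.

B2 = 4: row 2 has {1,5}; col 2 has {1,2,3,5}; region has {1,2,5} → only 4 remains.
A5 = 4: row 5 has {3,5}; col 1 has {1,2,5}; region has {2,3,5} → only 4 remains.
C5 = 1: row 5 has {3,4,5}; col 3 has {5}; region has {2,3,4,5} → only 1 remains.
E5 = 2: row 5 has {1,3,4,5}; col 5 has {1}; region has {1,5} → only 2 remains.
A1 = 3: row 1 has {1,5}; col 1 has {1,2,4,5}; region has {1,2,4,5} → only 3 remains.
E2 = 3: row 2 has {1,4,5}; col 5 has {1,2}; region has {1,5} → only 3 remains.
E3 = 4: row 3 has {2,5}; col 5 has {1,2,3}; region has {} → only 4 remains.
E4 = 5: row 4 has {1,2}; col 5 has {1,2,3,4}; region has {4} → only 5 remains.
D2 = 2: row 2 has {1,3,4,5}; col 4 has {5}; region has {4,5} → only 2 remains.

2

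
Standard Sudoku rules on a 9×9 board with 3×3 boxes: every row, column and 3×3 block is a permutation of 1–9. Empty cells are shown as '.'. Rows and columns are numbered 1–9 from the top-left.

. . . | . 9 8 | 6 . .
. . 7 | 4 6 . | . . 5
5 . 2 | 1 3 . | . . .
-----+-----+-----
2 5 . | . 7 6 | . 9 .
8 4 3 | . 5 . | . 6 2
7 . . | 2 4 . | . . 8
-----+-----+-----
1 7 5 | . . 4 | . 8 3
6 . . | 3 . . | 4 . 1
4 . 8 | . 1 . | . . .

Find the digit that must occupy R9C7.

2

R1C1 = 3 (sole candidate).
R1C2 = 1 (sole candidate).
R1C3 = 4 (sole candidate).
R1C9 = 7 (sole candidate).
R2C1 = 9 (sole candidate).
R2C2 = 8 (sole candidate).
R2C6 = 2 (sole candidate).
R3C2 = 6 (sole candidate).
R3C6 = 7 (sole candidate).
R3C8 = 4 (sole candidate).
R3C9 = 9 (sole candidate).
R4C3 = 1 (sole candidate).
R4C4 = 8 (sole candidate).
R4C7 = 3 (sole candidate).
R4C9 = 4 (sole candidate).
R5C4 = 9 (sole candidate).
R5C6 = 1 (sole candidate).
R5C7 = 7 (sole candidate).
R6C2 = 9 (sole candidate).
R6C3 = 6 (sole candidate).
R6C6 = 3 (sole candidate).
R7C4 = 6 (sole candidate).
R7C5 = 2 (sole candidate).
R7C7 = 9 (sole candidate).
R8C2 = 2 (sole candidate).
R8C3 = 9 (sole candidate).
R8C5 = 8 (sole candidate).
R8C6 = 5 (sole candidate).
R8C8 = 7 (sole candidate).
R9C2 = 3 (sole candidate).
R9C4 = 7 (sole candidate).
R9C6 = 9 (sole candidate).
R9C9 = 6 (sole candidate).
R1C4 = 5 (sole candidate).
R1C8 = 2 (sole candidate).
R2C7 = 1 (sole candidate).
R2C8 = 3 (sole candidate).
R3C7 = 8 (sole candidate).
R6C7 = 5 (sole candidate).
R6C8 = 1 (sole candidate).
R9C7 = 2: row 9 has {1,3,4,6,7,8,9}; col 7 has {1,3,4,5,6,7,8,9}; box has {1,3,4,6,7,8,9} → only 2 remains.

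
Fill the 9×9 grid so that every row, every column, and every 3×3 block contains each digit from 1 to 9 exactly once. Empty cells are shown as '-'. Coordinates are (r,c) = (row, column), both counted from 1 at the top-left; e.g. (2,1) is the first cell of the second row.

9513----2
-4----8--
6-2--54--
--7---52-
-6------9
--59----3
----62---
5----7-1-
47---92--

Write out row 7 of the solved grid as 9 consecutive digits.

(2,3) = 3: row 2 has {4,8}; col 3 has {1,2,5,7}; box has {1,2,4,5,6,9} → only 3 remains.
(3,2) = 8: row 3 has {2,4,5,6}; col 2 has {4,5,6,7}; box has {1,2,3,4,5,6,9} → only 8 remains.
(2,1) = 7: row 2 has {3,4,8}; col 1 has {4,5,6,9}; box has {1,2,3,4,5,6,8,9} → only 7 remains.
(3,8) = 3: in row 3, 3 can only go here (every other open cell in that row sees a 3).
(3,5) = 9: in row 3, 9 can only go here (every other open cell in that row sees a 9).
(2,8) = 9: in row 2, 9 can only go here (every other open cell in that row sees a 9).
(2,9) = 5: in row 2, 5 can only go here (every other open cell in that row sees a 5).
(4,2) = 9: in row 4, 9 can only go here (every other open cell in that row sees a 9).
(8,2) = 2: in row 8, 2 can only go here (every other open cell in that row sees a 2).
(6,2) = 1: row 6 has {3,5,9}; col 2 has {2,4,5,6,7,8,9}; box has {5,6,7,9} → only 1 remains.
(7,2) = 3: row 7 has {2,6}; col 2 has {1,2,4,5,6,7,8,9}; box has {2,4,5,7} → only 3 remains.
(9,5) = 3: in row 9, 3 can only go here (every other open cell in that row sees a 3).
(8,7) = 3: in row 8, 3 can only go here (every other open cell in that row sees a 3).
(8,3) = 9: in row 8, 9 can only go here (every other open cell in that row sees a 9).
(7,3) = 8: row 7 has {2,3,6}; col 3 has {1,2,3,5,7,9}; box has {2,3,4,5,7,9} → only 8 remains.
(9,3) = 6: row 9 has {2,3,4,7,9}; col 3 has {1,2,3,5,7,8,9}; box has {2,3,4,5,7,8,9} → only 6 remains.
(9,9) = 8: row 9 has {2,3,4,6,7,9}; col 9 has {2,3,5,9}; box has {1,2,3} → only 8 remains.
(5,3) = 4: row 5 has {6,9}; col 3 has {1,2,3,5,6,7,8,9}; box has {1,5,6,7,9} → only 4 remains.
(7,1) = 1: row 7 has {2,3,6,8}; col 1 has {4,5,6,7,9}; box has {2,3,4,5,6,7,8,9} → only 1 remains.
(9,8) = 5: row 9 has {2,3,4,6,7,8,9}; col 8 has {1,2,3,9}; box has {1,2,3,8} → only 5 remains.
(9,4) = 1: row 9 has {2,3,4,5,6,7,8,9}; col 4 has {3,9}; box has {2,3,6,7,9} → only 1 remains.
(3,4) = 7: row 3 has {2,3,4,5,6,8,9}; col 4 has {1,3,9}; box has {3,5,9} → only 7 remains.
(3,9) = 1: row 3 has {2,3,4,5,6,7,8,9}; col 9 has {2,3,5,8,9}; box has {2,3,4,5,8,9} → only 1 remains.
(7,7) = 9: in row 7, 9 can only go here (every other open cell in that row sees a 9).
(7,4) = 5: in row 7, 5 can only go here (every other open cell in that row sees a 5).
(5,5) = 5: in row 5, 5 can only go here (every other open cell in that row sees a 5).
(8,9) = 6: in row 8, 6 can only go here (every other open cell in that row sees a 6).
(4,9) = 4: row 4 has {2,5,7,9}; col 9 has {1,2,3,5,6,8,9}; box has {2,3,5,9} → only 4 remains.
(7,9) = 7: row 7 has {1,2,3,5,6,8,9}; col 9 has {1,2,3,4,5,6,8,9}; box has {1,2,3,5,6,8,9} → only 7 remains.
(7,8) = 4: row 7 has {1,2,3,5,6,7,8,9}; col 8 has {1,2,3,5,9}; box has {1,2,3,5,6,7,8,9} → only 4 remains.

138562947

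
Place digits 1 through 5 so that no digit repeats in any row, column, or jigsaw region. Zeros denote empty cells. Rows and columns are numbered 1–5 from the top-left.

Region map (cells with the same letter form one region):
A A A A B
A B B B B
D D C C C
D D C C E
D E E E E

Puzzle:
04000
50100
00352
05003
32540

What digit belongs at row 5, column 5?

1

row 1, column 3 = 2: row 1 has {4}; col 3 has {1,3,5}; region has {4,5} → only 2 remains.
row 1, column 5 = 5: row 1 has {2,4}; col 5 has {2,3}; region has {1} → only 5 remains.
row 2, column 2 = 3: row 2 has {1,5}; col 2 has {2,4,5}; region has {1,5} → only 3 remains.
row 2, column 4 = 2: row 2 has {1,3,5}; col 4 has {4,5}; region has {1,3,5} → only 2 remains.
row 2, column 5 = 4: row 2 has {1,2,3,5}; col 5 has {2,3,5}; region has {1,2,3,5} → only 4 remains.
row 3, column 2 = 1: row 3 has {2,3,5}; col 2 has {2,3,4,5}; region has {3,5} → only 1 remains.
row 4, column 3 = 4: row 4 has {3,5}; col 3 has {1,2,3,5}; region has {2,3,5} → only 4 remains.
row 4, column 4 = 1: row 4 has {3,4,5}; col 4 has {2,4,5}; region has {2,3,4,5} → only 1 remains.
row 5, column 5 = 1: row 5 has {2,3,4,5}; col 5 has {2,3,4,5}; region has {2,3,4,5} → only 1 remains.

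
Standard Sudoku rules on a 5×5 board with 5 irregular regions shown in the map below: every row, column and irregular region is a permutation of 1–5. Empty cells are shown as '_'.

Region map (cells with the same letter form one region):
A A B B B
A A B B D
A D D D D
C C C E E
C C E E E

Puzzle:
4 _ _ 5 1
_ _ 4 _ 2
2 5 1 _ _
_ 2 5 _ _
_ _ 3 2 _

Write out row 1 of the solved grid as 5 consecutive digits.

row 1, column 2 = 3: row 1 has {1,4,5}; col 2 has {2,5}; region has {2,4} → only 3 remains.
row 1, column 3 = 2: row 1 has {1,3,4,5}; col 3 has {1,3,4,5}; region has {1,4,5} → only 2 remains.

43251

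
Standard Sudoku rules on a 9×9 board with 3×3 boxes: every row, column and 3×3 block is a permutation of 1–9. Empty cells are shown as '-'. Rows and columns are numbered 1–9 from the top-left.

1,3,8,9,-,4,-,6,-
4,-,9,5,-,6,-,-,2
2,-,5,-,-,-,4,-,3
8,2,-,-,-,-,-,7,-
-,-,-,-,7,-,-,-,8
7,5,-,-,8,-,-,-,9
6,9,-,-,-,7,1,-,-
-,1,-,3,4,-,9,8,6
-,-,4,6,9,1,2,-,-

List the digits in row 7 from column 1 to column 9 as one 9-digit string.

692857134

r1c5 = 2 (sole candidate).
r2c2 = 7 (sole candidate).
r2c7 = 8 (sole candidate).
r2c8 = 1 (sole candidate).
r3c2 = 6 (sole candidate).
r3c5 = 1 (sole candidate).
r3c6 = 8 (sole candidate).
r3c8 = 9 (sole candidate).
r5c2 = 4 (sole candidate).
r7c5 = 5: row 7 has {1,6,7,9}; col 5 has {1,2,4,7,8,9}; box has {1,3,4,6,7,9} → only 5 remains.
r7c9 = 4: row 7 has {1,5,6,7,9}; col 9 has {2,3,6,8,9}; box has {1,2,6,8,9} → only 4 remains.
r8c1 = 5 (sole candidate).
r8c6 = 2 (sole candidate).
r9c1 = 3 (sole candidate).
r9c2 = 8 (sole candidate).
r9c8 = 5 (sole candidate).
r9c9 = 7 (sole candidate).
r1c9 = 5 (sole candidate).
r2c5 = 3 (sole candidate).
r3c4 = 7 (sole candidate).
r4c5 = 6 (sole candidate).
r4c9 = 1 (sole candidate).
r5c1 = 9 (sole candidate).
r6c6 = 3 (sole candidate).
r6c7 = 6 (sole candidate).
r7c3 = 2: row 7 has {1,4,5,6,7,9}; col 3 has {4,5,8,9}; box has {1,3,4,5,6,8,9} → only 2 remains.
r7c4 = 8: row 7 has {1,2,4,5,6,7,9}; col 4 has {3,5,6,7,9}; box has {1,2,3,4,5,6,7,9} → only 8 remains.
r7c8 = 3: row 7 has {1,2,4,5,6,7,8,9}; col 8 has {1,5,6,7,8,9}; box has {1,2,4,5,6,7,8,9} → only 3 remains.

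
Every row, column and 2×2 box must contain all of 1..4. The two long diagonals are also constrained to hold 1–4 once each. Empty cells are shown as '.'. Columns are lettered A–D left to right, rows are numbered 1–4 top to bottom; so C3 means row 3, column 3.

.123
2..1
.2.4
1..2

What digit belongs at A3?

A1 = 4: row 1 has {1,2,3}; col 1 has {1,2}; box has {1,2}; main diagonal has {2} → only 4 remains.
B2 = 3: row 2 has {1,2}; col 2 has {1,2}; box has {1,2,4}; main diagonal has {2,4} → only 3 remains.
C2 = 4: row 2 has {1,2,3}; col 3 has {2}; box has {1,2,3}; anti-diagonal has {1,2,3} → only 4 remains.
A3 = 3: row 3 has {2,4}; col 1 has {1,2,4}; box has {1,2} → only 3 remains.

3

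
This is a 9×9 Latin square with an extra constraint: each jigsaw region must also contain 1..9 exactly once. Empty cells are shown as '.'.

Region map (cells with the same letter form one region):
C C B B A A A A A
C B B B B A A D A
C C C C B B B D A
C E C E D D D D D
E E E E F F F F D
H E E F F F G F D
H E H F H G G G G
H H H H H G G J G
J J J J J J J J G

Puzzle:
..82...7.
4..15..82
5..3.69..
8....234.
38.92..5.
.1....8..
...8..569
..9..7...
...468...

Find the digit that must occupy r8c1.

6

r2c7 = 6: row 2 has {1,2,4,5,8}; col 7 has {3,5,8,9}; region has {2,7} → only 6 remains.
r3c8 = 1: row 3 has {3,5,6,9}; col 8 has {4,5,6,7,8}; region has {2,3,4,8} → only 1 remains.
r2c6 = 9: in row 2, 9 can only go here (every other open cell in that row sees a 9).
r3c9 = 8: in row 3, 8 can only go here (every other open cell in that row sees an 8).
r3c5 = 4: in row 3, 4 can only go here (every other open cell in that row sees a 4).
r4c3 = 1: in row 4, 1 can only go here (every other open cell in that row sees a 1).
r4c5 = 9: in row 4, 9 can only go here (every other open cell in that row sees a 9).
r6c8 = 9: in row 6, 9 can only go here (every other open cell in that row sees a 9).
r8c5 = 8: in row 8, 8 can only go here (every other open cell in that row sees an 8).
r1c6 = 5: in column 6, 5 can only go here (every other open cell in that column sees a 5).
r6c4 = 6: in region F, 6 can only go here (every other open cell in that region sees a 6).
r8c4 = 5: row 8 has {7,8,9}; col 4 has {1,2,3,4,6,8,9}; region has {8,9} → only 5 remains.
r4c4 = 7: row 4 has {1,2,3,4,8,9}; col 4 has {1,2,3,4,5,6,8,9}; region has {1,3,8,9} → only 7 remains.
r5c3 = 6: in column 3, 6 can only go here (every other open cell in that column sees a 6).
r4c2 = 5: row 4 has {1,2,3,4,7,8,9}; col 2 has {1,8}; region has {1,3,6,7,8,9} → only 5 remains.
r4c9 = 6: row 4 has {1,2,3,4,5,7,8,9}; col 9 has {2,8,9}; region has {1,2,3,4,8,9} → only 6 remains.
r5c9 = 7: row 5 has {2,3,5,6,8,9}; col 9 has {2,6,8,9}; region has {1,2,3,4,6,8,9} → only 7 remains.
r6c9 = 5: row 6 has {1,6,8,9}; col 9 has {2,6,7,8,9}; region has {1,2,3,4,6,7,8,9} → only 5 remains.
r9c3 = 5: in row 9, 5 can only go here (every other open cell in that row sees a 5).
r9c7 = 7: in column 7, 7 can only go here (every other open cell in that column sees a 7).
r8c7 = 2: in column 7, 2 can only go here (every other open cell in that column sees a 2).
r8c8 = 3: row 8 has {2,5,7,8,9}; col 8 has {1,4,5,6,7,8,9}; region has {4,5,6,7,8} → only 3 remains.
r9c8 = 2: row 9 has {4,5,6,7,8}; col 8 has {1,3,4,5,6,7,8,9}; region has {3,4,5,6,7,8} → only 2 remains.
r9c2 = 9: row 9 has {2,4,5,6,7,8}; col 2 has {1,5,8}; region has {2,3,4,5,6,7,8} → only 9 remains.
r1c2 = 6: row 1 has {2,5,7,8}; col 2 has {1,5,8,9}; region has {1,3,4,5,8} → only 6 remains.
r8c2 = 4: row 8 has {2,3,5,7,8,9}; col 2 has {1,5,6,8,9}; region has {5,8,9} → only 4 remains.
r8c9 = 1: row 8 has {2,3,4,5,7,8,9}; col 9 has {2,5,6,7,8,9}; region has {2,5,6,7,8,9} → only 1 remains.
r9c1 = 1: row 9 has {2,4,5,6,7,8,9}; col 1 has {3,4,5,8}; region has {2,3,4,5,6,7,8,9} → only 1 remains.
r9c9 = 3: row 9 has {1,2,4,5,6,7,8,9}; col 9 has {1,2,5,6,7,8,9}; region has {1,2,5,6,7,8,9} → only 3 remains.
r1c1 = 9: row 1 has {2,5,6,7,8}; col 1 has {1,3,4,5,8}; region has {1,3,4,5,6,8} → only 9 remains.
r1c9 = 4: row 1 has {2,5,6,7,8,9}; col 9 has {1,2,3,5,6,7,8,9}; region has {2,5,6,7,8,9} → only 4 remains.
r7c2 = 2: row 7 has {5,6,8,9}; col 2 has {1,4,5,6,8,9}; region has {1,3,5,6,7,8,9} → only 2 remains.
r7c6 = 4: row 7 has {2,5,6,8,9}; col 6 has {2,5,6,7,8,9}; region has {1,2,3,5,6,7,8,9} → only 4 remains.
r8c1 = 6: row 8 has {1,2,3,4,5,7,8,9}; col 1 has {1,3,4,5,8,9}; region has {4,5,8,9} → only 6 remains.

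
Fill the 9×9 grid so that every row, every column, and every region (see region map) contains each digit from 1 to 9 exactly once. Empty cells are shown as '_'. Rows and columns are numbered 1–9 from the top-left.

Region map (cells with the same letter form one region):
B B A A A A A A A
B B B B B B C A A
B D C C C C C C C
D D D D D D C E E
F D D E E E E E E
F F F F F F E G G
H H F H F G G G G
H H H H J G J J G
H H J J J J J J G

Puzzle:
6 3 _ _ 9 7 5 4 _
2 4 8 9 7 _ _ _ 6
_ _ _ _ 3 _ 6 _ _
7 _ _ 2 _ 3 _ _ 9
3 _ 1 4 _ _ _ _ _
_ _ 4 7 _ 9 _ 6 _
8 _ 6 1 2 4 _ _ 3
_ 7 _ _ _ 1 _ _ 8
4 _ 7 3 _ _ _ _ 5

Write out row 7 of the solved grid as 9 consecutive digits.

row 1, column 3 = 2 (sole candidate).
row 1, column 4 = 8 (sole candidate).
row 1, column 9 = 1 (sole candidate).
row 2, column 6 = 5 (sole candidate).
row 2, column 7 = 1 (sole candidate).
row 2, column 8 = 3 (sole candidate).
row 3, column 1 = 1 (sole candidate).
row 3, column 4 = 5 (sole candidate).
row 4, column 3 = 5 (sole candidate).
row 6, column 1 = 5 (sole candidate).
row 6, column 9 = 2 (sole candidate).
row 8, column 1 = 9 (sole candidate).
row 8, column 3 = 3 (sole candidate).
row 8, column 4 = 6 (sole candidate).
row 9, column 2 = 2 (sole candidate).
row 3, column 3 = 9 (sole candidate).
row 5, column 9 = 7 (sole candidate).
row 7, column 2 = 5: row 7 has {1,2,3,4,6,8}; col 2 has {2,3,4,7}; region has {1,2,3,4,6,7,8,9} → only 5 remains.
row 3, column 2 = 8 (sole candidate).
row 3, column 6 = 2 (sole candidate).
row 3, column 8 = 7 (sole candidate).
row 3, column 9 = 4 (sole candidate).
row 4, column 2 = 6 (sole candidate).
row 4, column 5 = 4 (sole candidate).
row 4, column 7 = 8 (sole candidate).
row 4, column 8 = 1 (sole candidate).
row 5, column 2 = 9 (sole candidate).
row 5, column 7 = 2 (sole candidate).
row 6, column 2 = 1 (sole candidate).
row 6, column 5 = 8 (sole candidate).
row 6, column 7 = 3 (sole candidate).
row 7, column 8 = 9: row 7 has {1,2,3,4,5,6,8}; col 8 has {1,3,4,6,7}; region has {1,2,3,4,5,6,8} → only 9 remains.
row 8, column 5 = 5 (sole candidate).
row 8, column 7 = 4 (sole candidate).
row 8, column 8 = 2 (sole candidate).
row 9, column 7 = 9 (sole candidate).
row 9, column 8 = 8 (sole candidate).
row 5, column 5 = 6 (sole candidate).
row 5, column 6 = 8 (sole candidate).
row 5, column 8 = 5 (sole candidate).
row 7, column 7 = 7: row 7 has {1,2,3,4,5,6,8,9}; col 7 has {1,2,3,4,5,6,8,9}; region has {1,2,3,4,5,6,8,9} → only 7 remains.

856124793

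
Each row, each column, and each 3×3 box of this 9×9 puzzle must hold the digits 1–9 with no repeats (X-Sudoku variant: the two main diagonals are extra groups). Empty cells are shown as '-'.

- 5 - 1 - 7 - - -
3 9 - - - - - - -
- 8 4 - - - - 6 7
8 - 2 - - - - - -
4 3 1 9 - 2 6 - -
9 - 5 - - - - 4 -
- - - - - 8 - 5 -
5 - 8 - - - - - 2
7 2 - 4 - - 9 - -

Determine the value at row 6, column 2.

7

row 1, column 3 = 6: row 1 has {1,5,7}; col 3 has {1,2,4,5,8}; box has {3,4,5,8,9} → only 6 remains.
row 2, column 3 = 7: row 2 has {3,9}; col 3 has {1,2,4,5,6,8}; box has {3,4,5,6,8,9} → only 7 remains.
row 9, column 3 = 3: row 9 has {2,4,7,9}; col 3 has {1,2,4,5,6,7,8}; box has {2,5,7,8} → only 3 remains.
row 1, column 1 = 2: row 1 has {1,5,6,7}; col 1 has {3,4,5,7,8,9}; box has {3,4,5,6,7,8,9}; main diagonal has {4,9} → only 2 remains.
row 3, column 1 = 1: row 3 has {4,6,7,8}; col 1 has {2,3,4,5,7,8,9}; box has {2,3,4,5,6,7,8,9} → only 1 remains.
row 7, column 1 = 6: row 7 has {5,8}; col 1 has {1,2,3,4,5,7,8,9}; box has {2,3,5,7,8} → only 6 remains.
row 7, column 3 = 9: row 7 has {5,6,8}; col 3 has {1,2,3,4,5,6,7,8}; box has {2,3,5,6,7,8}; anti-diagonal has {7} → only 9 remains.
row 5, column 8 = 7: in row 5, 7 can only go here (every other open cell in that row sees a 7).
row 6, column 7 = 2: in row 6, 2 can only go here (every other open cell in that row sees a 2).
row 2, column 8 = 2: in column 8, 2 can only go here (every other open cell in that column sees a 2).
row 9, column 9 = 6: in column 9, 6 can only go here (every other open cell in that column sees a 6).
row 4, column 9 = 9: in column 9, 9 can only go here (every other open cell in that column sees a 9).
row 9, column 8 = 8: in row 9, 8 can only go here (every other open cell in that row sees an 8).
row 1, column 8 = 9: in column 8, 9 can only go here (every other open cell in that column sees a 9).
row 5, column 5 = 8: in main diagonal, 8 can only go here (every other open cell in that diagonal sees an 8).
row 5, column 9 = 5: row 5 has {1,2,3,4,6,7,8,9}; col 9 has {2,6,7,9}; box has {2,4,6,7,9} → only 5 remains.
row 1, column 7 = 8: in row 1, 8 can only go here (every other open cell in that row sees an 8).
row 2, column 4 = 8: in row 2, 8 can only go here (every other open cell in that row sees an 8).
row 6, column 9 = 8: in row 6, 8 can only go here (every other open cell in that row sees an 8).
row 4, column 4 = 5: in main diagonal, 5 can only go here (every other open cell in that diagonal sees a 5).
row 7, column 7 = 7: in main diagonal, 7 can only go here (every other open cell in that diagonal sees a 7).
row 8, column 4 = 7: in column 4, 7 can only go here (every other open cell in that column sees a 7).
row 6, column 4 = 6: in column 4, 6 can only go here (every other open cell in that column sees a 6).
row 6, column 2 = 7: row 6 has {2,4,5,6,8,9}; col 2 has {2,3,5,8,9}; box has {1,2,3,4,5,8,9} → only 7 remains.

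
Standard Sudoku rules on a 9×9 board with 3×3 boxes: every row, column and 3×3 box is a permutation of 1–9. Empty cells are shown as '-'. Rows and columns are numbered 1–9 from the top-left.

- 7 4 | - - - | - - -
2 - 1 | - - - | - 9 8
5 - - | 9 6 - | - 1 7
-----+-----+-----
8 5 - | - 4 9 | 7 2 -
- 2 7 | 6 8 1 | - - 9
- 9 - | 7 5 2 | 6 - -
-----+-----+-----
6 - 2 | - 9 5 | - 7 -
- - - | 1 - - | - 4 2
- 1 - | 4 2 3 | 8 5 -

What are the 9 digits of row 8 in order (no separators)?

385176942

r1c6 = 8: row 1 has {4,7}; col 6 has {1,2,3,5,9}; box has {6,9} → only 8 remains.
r3c6 = 4: row 3 has {1,5,6,7,9}; col 6 has {1,2,3,5,8,9}; box has {6,8,9} → only 4 remains.
r4c4 = 3: row 4 has {2,4,5,7,8,9}; col 4 has {1,4,6,7,9}; box has {1,2,4,5,6,7,8,9} → only 3 remains.
r4c9 = 1: row 4 has {2,3,4,5,7,8,9}; col 9 has {2,7,8,9}; box has {2,6,7,9} → only 1 remains.
r5c8 = 3: row 5 has {1,2,6,7,8,9}; col 8 has {1,2,4,5,7,9}; box has {1,2,6,7,9} → only 3 remains.
r6c3 = 3: row 6 has {2,5,6,7,9}; col 3 has {1,2,4,7}; box has {2,5,7,8,9} → only 3 remains.
r6c8 = 8: row 6 has {2,3,5,6,7,9}; col 8 has {1,2,3,4,5,7,9}; box has {1,2,3,6,7,9} → only 8 remains.
r6c9 = 4: row 6 has {2,3,5,6,7,8,9}; col 9 has {1,2,7,8,9}; box has {1,2,3,6,7,8,9} → only 4 remains.
r7c4 = 8: row 7 has {2,5,6,7,9}; col 4 has {1,3,4,6,7,9}; box has {1,2,3,4,5,9} → only 8 remains.
r7c9 = 3: row 7 has {2,5,6,7,8,9}; col 9 has {1,2,4,7,8,9}; box has {2,4,5,7,8} → only 3 remains.
r8c5 = 7: row 8 has {1,2,4}; col 5 has {2,4,5,6,8,9}; box has {1,2,3,4,5,8,9} → only 7 remains.
r8c6 = 6: row 8 has {1,2,4,7}; col 6 has {1,2,3,4,5,8,9}; box has {1,2,3,4,5,7,8,9} → only 6 remains.
r8c7 = 9: row 8 has {1,2,4,6,7}; col 7 has {6,7,8}; box has {2,3,4,5,7,8} → only 9 remains.
r9c3 = 9: row 9 has {1,2,3,4,5,8}; col 3 has {1,2,3,4,7}; box has {1,2,6} → only 9 remains.
r9c9 = 6: row 9 has {1,2,3,4,5,8,9}; col 9 has {1,2,3,4,7,8,9}; box has {2,3,4,5,7,8,9} → only 6 remains.
r1c8 = 6: row 1 has {4,7,8}; col 8 has {1,2,3,4,5,7,8,9}; box has {1,7,8,9} → only 6 remains.
r1c9 = 5: row 1 has {4,6,7,8}; col 9 has {1,2,3,4,6,7,8,9}; box has {1,6,7,8,9} → only 5 remains.
r2c4 = 5: row 2 has {1,2,8,9}; col 4 has {1,3,4,6,7,8,9}; box has {4,6,8,9} → only 5 remains.
r2c5 = 3: row 2 has {1,2,5,8,9}; col 5 has {2,4,5,6,7,8,9}; box has {4,5,6,8,9} → only 3 remains.
r2c6 = 7: row 2 has {1,2,3,5,8,9}; col 6 has {1,2,3,4,5,6,8,9}; box has {3,4,5,6,8,9} → only 7 remains.
r2c7 = 4: row 2 has {1,2,3,5,7,8,9}; col 7 has {6,7,8,9}; box has {1,5,6,7,8,9} → only 4 remains.
r3c3 = 8: row 3 has {1,4,5,6,7,9}; col 3 has {1,2,3,4,7,9}; box has {1,2,4,5,7} → only 8 remains.
r4c3 = 6: row 4 has {1,2,3,4,5,7,8,9}; col 3 has {1,2,3,4,7,8,9}; box has {2,3,5,7,8,9} → only 6 remains.
r5c1 = 4: row 5 has {1,2,3,6,7,8,9}; col 1 has {2,5,6,8}; box has {2,3,5,6,7,8,9} → only 4 remains.
r5c7 = 5: row 5 has {1,2,3,4,6,7,8,9}; col 7 has {4,6,7,8,9}; box has {1,2,3,4,6,7,8,9} → only 5 remains.
r6c1 = 1: row 6 has {2,3,4,5,6,7,8,9}; col 1 has {2,4,5,6,8}; box has {2,3,4,5,6,7,8,9} → only 1 remains.
r7c2 = 4: row 7 has {2,3,5,6,7,8,9}; col 2 has {1,2,5,7,9}; box has {1,2,6,9} → only 4 remains.
r7c7 = 1: row 7 has {2,3,4,5,6,7,8,9}; col 7 has {4,5,6,7,8,9}; box has {2,3,4,5,6,7,8,9} → only 1 remains.
r8c1 = 3: row 8 has {1,2,4,6,7,9}; col 1 has {1,2,4,5,6,8}; box has {1,2,4,6,9} → only 3 remains.
r8c2 = 8: row 8 has {1,2,3,4,6,7,9}; col 2 has {1,2,4,5,7,9}; box has {1,2,3,4,6,9} → only 8 remains.
r8c3 = 5: row 8 has {1,2,3,4,6,7,8,9}; col 3 has {1,2,3,4,6,7,8,9}; box has {1,2,3,4,6,8,9} → only 5 remains.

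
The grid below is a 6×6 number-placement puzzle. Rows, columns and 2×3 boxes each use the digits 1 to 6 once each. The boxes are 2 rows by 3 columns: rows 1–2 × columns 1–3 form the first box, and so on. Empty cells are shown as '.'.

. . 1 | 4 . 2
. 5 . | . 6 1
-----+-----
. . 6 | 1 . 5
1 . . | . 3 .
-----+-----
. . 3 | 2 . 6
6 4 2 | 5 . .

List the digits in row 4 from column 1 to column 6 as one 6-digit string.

125634

r1c1 = 3: row 1 has {1,2,4}; col 1 has {1,6}; box has {1,5} → only 3 remains.
r1c2 = 6: row 1 has {1,2,3,4}; col 2 has {4,5}; box has {1,3,5} → only 6 remains.
r1c5 = 5: row 1 has {1,2,3,4,6}; col 5 has {3,6}; box has {1,2,4,6} → only 5 remains.
r2c3 = 4: row 2 has {1,5,6}; col 3 has {1,2,3,6}; box has {1,3,5,6} → only 4 remains.
r2c4 = 3: row 2 has {1,4,5,6}; col 4 has {1,2,4,5}; box has {1,2,4,5,6} → only 3 remains.
r4c2 = 2: row 4 has {1,3}; col 2 has {4,5,6}; box has {1,6} → only 2 remains.
r4c3 = 5: row 4 has {1,2,3}; col 3 has {1,2,3,4,6}; box has {1,2,6} → only 5 remains.
r4c4 = 6: row 4 has {1,2,3,5}; col 4 has {1,2,3,4,5}; box has {1,3,5} → only 6 remains.
r4c6 = 4: row 4 has {1,2,3,5,6}; col 6 has {1,2,5,6}; box has {1,3,5,6} → only 4 remains.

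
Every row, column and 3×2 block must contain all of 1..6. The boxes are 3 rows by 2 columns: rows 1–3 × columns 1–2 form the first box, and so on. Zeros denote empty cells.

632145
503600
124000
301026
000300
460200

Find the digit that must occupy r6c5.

r2c2 = 4 (sole candidate).
r2c5 = 1 (sole candidate).
r2c6 = 2 (sole candidate).
r3c4 = 5 (sole candidate).
r3c6 = 3 (sole candidate).
r4c2 = 5 (sole candidate).
r4c4 = 4 (sole candidate).
r5c1 = 2 (sole candidate).
r5c2 = 1 (sole candidate).
r5c5 = 5 (sole candidate).
r5c6 = 4 (sole candidate).
r6c3 = 5 (sole candidate).
r6c5 = 3: row 6 has {2,4,5,6}; col 5 has {1,2,4,5}; box has {2,4,5,6} → only 3 remains.

3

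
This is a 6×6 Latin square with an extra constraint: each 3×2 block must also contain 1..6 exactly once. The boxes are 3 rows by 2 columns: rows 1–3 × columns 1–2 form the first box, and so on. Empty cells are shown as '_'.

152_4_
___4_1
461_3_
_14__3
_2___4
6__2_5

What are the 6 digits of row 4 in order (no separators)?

row 1, column 6 = 6 (sole candidate).
row 2, column 2 = 3 (sole candidate).
row 3, column 4 = 5 (sole candidate).
row 3, column 6 = 2 (sole candidate).
row 4, column 1 = 5: row 4 has {1,3,4}; col 1 has {1,4,6}; box has {1,2,6} → only 5 remains.
row 4, column 4 = 6: row 4 has {1,3,4,5}; col 4 has {2,4,5}; box has {2,4} → only 6 remains.
row 4, column 5 = 2: row 4 has {1,3,4,5,6}; col 5 has {3,4}; box has {3,4,5} → only 2 remains.

514623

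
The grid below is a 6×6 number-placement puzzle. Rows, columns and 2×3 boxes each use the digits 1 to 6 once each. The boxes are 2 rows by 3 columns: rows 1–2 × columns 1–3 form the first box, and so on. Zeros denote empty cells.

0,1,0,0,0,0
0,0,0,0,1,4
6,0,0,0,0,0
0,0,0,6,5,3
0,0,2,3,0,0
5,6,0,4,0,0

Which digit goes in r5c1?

r5c2 = 4: row 5 has {2,3}; col 2 has {1,6}; box has {2,5,6} → only 4 remains.
r5c5 = 6: row 5 has {2,3,4}; col 5 has {1,5}; box has {3,4} → only 6 remains.
r6c5 = 2: row 6 has {4,5,6}; col 5 has {1,5,6}; box has {3,4,6} → only 2 remains.
r6c6 = 1: row 6 has {2,4,5,6}; col 6 has {3,4}; box has {2,3,4,6} → only 1 remains.
r1c5 = 3: row 1 has {1}; col 5 has {1,2,5,6}; box has {1,4} → only 3 remains.
r3c5 = 4: row 3 has {6}; col 5 has {1,2,3,5,6}; box has {3,5,6} → only 4 remains.
r3c6 = 2: row 3 has {4,6}; col 6 has {1,3,4}; box has {3,4,5,6} → only 2 remains.
r4c2 = 2: row 4 has {3,5,6}; col 2 has {1,4,6}; box has {6} → only 2 remains.
r5c1 = 1: row 5 has {2,3,4,6}; col 1 has {5,6}; box has {2,4,5,6} → only 1 remains.

1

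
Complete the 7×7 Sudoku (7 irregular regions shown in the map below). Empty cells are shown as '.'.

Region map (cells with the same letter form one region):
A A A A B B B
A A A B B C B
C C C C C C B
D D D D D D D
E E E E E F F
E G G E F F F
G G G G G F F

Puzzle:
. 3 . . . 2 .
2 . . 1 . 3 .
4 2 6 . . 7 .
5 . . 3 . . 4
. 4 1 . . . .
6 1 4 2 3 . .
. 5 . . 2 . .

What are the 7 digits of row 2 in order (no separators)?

2671435

row 3, column 4 = 5: row 3 has {2,4,6,7}; col 4 has {1,2,3}; region has {2,3,4,6,7} → only 5 remains.
row 3, column 5 = 1: row 3 has {2,4,5,6,7}; col 5 has {2,3}; region has {2,3,4,5,6,7} → only 1 remains.
row 3, column 7 = 3: row 3 has {1,2,4,5,6,7}; col 7 has {4}; region has {1,2} → only 3 remains.
row 5, column 4 = 7: row 5 has {1,4}; col 4 has {1,2,3,5}; region has {1,2,4,6} → only 7 remains.
row 5, column 5 = 5: row 5 has {1,4,7}; col 5 has {1,2,3}; region has {1,2,4,6,7} → only 5 remains.
row 5, column 6 = 6: row 5 has {1,4,5,7}; col 6 has {2,3,7}; region has {3} → only 6 remains.
row 5, column 7 = 2: row 5 has {1,4,5,6,7}; col 7 has {3,4}; region has {3,6} → only 2 remains.
row 6, column 6 = 5: row 6 has {1,2,3,4,6}; col 6 has {2,3,6,7}; region has {2,3,6} → only 5 remains.
row 6, column 7 = 7: row 6 has {1,2,3,4,5,6}; col 7 has {2,3,4}; region has {2,3,5,6} → only 7 remains.
row 7, column 4 = 6: row 7 has {2,5}; col 4 has {1,2,3,5,7}; region has {1,2,4,5} → only 6 remains.
row 7, column 7 = 1: row 7 has {2,5,6}; col 7 has {2,3,4,7}; region has {2,3,5,6,7} → only 1 remains.
row 1, column 4 = 4: row 1 has {2,3}; col 4 has {1,2,3,5,6,7}; region has {2,3} → only 4 remains.
row 4, column 6 = 1: row 4 has {3,4,5}; col 6 has {2,3,5,6,7}; region has {3,4,5} → only 1 remains.
row 5, column 1 = 3: row 5 has {1,2,4,5,6,7}; col 1 has {2,4,5,6}; region has {1,2,4,5,6,7} → only 3 remains.
row 7, column 1 = 7: row 7 has {1,2,5,6}; col 1 has {2,3,4,5,6}; region has {1,2,4,5,6} → only 7 remains.
row 7, column 3 = 3: row 7 has {1,2,5,6,7}; col 3 has {1,4,6}; region has {1,2,4,5,6,7} → only 3 remains.
row 7, column 6 = 4: row 7 has {1,2,3,5,6,7}; col 6 has {1,2,3,5,6,7}; region has {1,2,3,5,6,7} → only 4 remains.
row 1, column 1 = 1: row 1 has {2,3,4}; col 1 has {2,3,4,5,6,7}; region has {2,3,4} → only 1 remains.
row 2, column 5 = 4: in row 2, 4 can only go here (every other open cell in that row sees a 4).
row 4, column 3 = 2: in row 4, 2 can only go here (every other open cell in that row sees a 2).
row 2, column 2 = 6: in region A, 6 can only go here (every other open cell in that region sees a 6).
row 2, column 7 = 5: row 2 has {1,2,3,4,6}; col 7 has {1,2,3,4,7}; region has {1,2,3,4} → only 5 remains.
row 4, column 2 = 7: row 4 has {1,2,3,4,5}; col 2 has {1,2,3,4,5,6}; region has {1,2,3,4,5} → only 7 remains.
row 4, column 5 = 6: row 4 has {1,2,3,4,5,7}; col 5 has {1,2,3,4,5}; region has {1,2,3,4,5,7} → only 6 remains.
row 1, column 5 = 7: row 1 has {1,2,3,4}; col 5 has {1,2,3,4,5,6}; region has {1,2,3,4,5} → only 7 remains.
row 1, column 7 = 6: row 1 has {1,2,3,4,7}; col 7 has {1,2,3,4,5,7}; region has {1,2,3,4,5,7} → only 6 remains.
row 2, column 3 = 7: row 2 has {1,2,3,4,5,6}; col 3 has {1,2,3,4,6}; region has {1,2,3,4,6} → only 7 remains.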